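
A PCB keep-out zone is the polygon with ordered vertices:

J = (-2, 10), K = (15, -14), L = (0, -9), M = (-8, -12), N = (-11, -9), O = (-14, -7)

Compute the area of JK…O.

Σ = (-122) + (-135) + (-72) + (-60) + (-49) + (-154) = -592
Area = |Σ|/2 = 296.

296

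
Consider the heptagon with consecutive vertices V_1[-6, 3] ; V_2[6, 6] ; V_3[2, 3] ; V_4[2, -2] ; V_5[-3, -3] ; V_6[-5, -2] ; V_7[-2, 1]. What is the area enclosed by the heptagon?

Apply the shoelace formula: 2A = Σ (x_i·y_{i+1} − x_{i+1}·y_i), indices taken mod 7.
Σ = (-54) + (6) + (-10) + (-12) + (-9) + (-9) + (0) = -88
Area = |Σ|/2 = 44.

44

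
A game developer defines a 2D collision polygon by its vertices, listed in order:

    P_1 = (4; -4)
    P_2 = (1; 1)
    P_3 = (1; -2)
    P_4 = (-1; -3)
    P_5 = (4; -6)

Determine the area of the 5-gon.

Cross-terms: 8, -3, -5, 18, 8  ⇒  Σ = 26
Area = |Σ|/2 = 13.

13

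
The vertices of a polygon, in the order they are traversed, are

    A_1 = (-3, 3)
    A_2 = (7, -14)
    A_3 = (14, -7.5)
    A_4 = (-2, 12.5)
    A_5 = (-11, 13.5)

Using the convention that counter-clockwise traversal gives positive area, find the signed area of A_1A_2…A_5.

221.25

Apply the shoelace formula: 2A = Σ (x_i·y_{i+1} − x_{i+1}·y_i), indices taken mod 5.
Cross-terms: 21, 143.5, 160, 110.5, 7.5  ⇒  Σ = 442.5
Signed area = Σ/2 = 221.25 (positive ⇒ counter-clockwise traversal).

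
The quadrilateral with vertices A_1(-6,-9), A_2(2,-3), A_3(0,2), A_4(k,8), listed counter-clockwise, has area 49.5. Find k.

The doubled signed area Σ (x_i y_{i+1} − x_{i+1} y_i) is linear in k.
With k=0 it equals 88; the coefficient of k is -11 (from the two edges through A_4).
So -11·k + 88 = 2·49.5 = 99 ⇒ k = -1.

-1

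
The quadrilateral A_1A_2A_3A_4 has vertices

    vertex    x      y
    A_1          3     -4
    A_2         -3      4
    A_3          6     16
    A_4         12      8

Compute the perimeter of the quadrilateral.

|A_1A_2| = √((-6)² + (8)²) = √100 = 10
|A_2A_3| = √((9)² + (12)²) = √225 = 15
|A_3A_4| = √((6)² + (-8)²) = √100 = 10
|A_4A_1| = √((-9)² + (-12)²) = √225 = 15
Perimeter = 10 + 15 + 10 + 15 = 50.

50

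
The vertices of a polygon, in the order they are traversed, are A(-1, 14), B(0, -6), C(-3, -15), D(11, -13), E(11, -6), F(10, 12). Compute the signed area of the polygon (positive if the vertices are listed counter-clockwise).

306.5

Cross-terms: 6, -18, 204, 77, 192, 152  ⇒  Σ = 613
Signed area = Σ/2 = 306.5 (positive ⇒ counter-clockwise traversal).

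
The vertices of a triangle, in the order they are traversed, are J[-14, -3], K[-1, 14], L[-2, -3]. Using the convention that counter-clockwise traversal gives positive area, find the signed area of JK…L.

-102

Apply the surveyor's formula: 2A = Σ (x_i·y_{i+1} − x_{i+1}·y_i), indices taken mod 3.
Σ = (-199) + (31) + (-36) = -204
Signed area = Σ/2 = -102 (negative ⇒ clockwise traversal).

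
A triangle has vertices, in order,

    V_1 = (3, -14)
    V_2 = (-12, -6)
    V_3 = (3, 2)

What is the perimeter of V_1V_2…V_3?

50

|V_1V_2| = √((-15)² + (8)²) = √289 = 17
|V_2V_3| = √((15)² + (8)²) = √289 = 17
|V_3V_1| = √((0)² + (-16)²) = √256 = 16
Perimeter = 17 + 17 + 16 = 50.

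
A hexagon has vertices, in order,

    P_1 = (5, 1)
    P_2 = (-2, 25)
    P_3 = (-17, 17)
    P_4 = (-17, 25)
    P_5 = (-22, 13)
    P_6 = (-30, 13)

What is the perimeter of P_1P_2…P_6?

108

|P_1P_2| = √((-7)² + (24)²) = √625 = 25
|P_2P_3| = √((-15)² + (-8)²) = √289 = 17
|P_3P_4| = √((0)² + (8)²) = √64 = 8
|P_4P_5| = √((-5)² + (-12)²) = √169 = 13
|P_5P_6| = √((-8)² + (0)²) = √64 = 8
|P_6P_1| = √((35)² + (-12)²) = √1369 = 37
Perimeter = 25 + 17 + 8 + 13 + 8 + 37 = 108.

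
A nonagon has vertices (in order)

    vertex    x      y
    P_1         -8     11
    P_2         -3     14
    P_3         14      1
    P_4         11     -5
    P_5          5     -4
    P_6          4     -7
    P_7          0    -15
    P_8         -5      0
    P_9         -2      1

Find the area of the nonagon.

Apply Gauss's area formula: 2A = Σ (x_i·y_{i+1} − x_{i+1}·y_i), indices taken mod 9.
P_1→P_2: (-8)(14) − (-3)(11) = -79
P_2→P_3: (-3)(1) − (14)(14) = -199
P_3→P_4: (14)(-5) − (11)(1) = -81
P_4→P_5: (11)(-4) − (5)(-5) = -19
P_5→P_6: (5)(-7) − (4)(-4) = -19
P_6→P_7: (4)(-15) − (0)(-7) = -60
P_7→P_8: (0)(0) − (-5)(-15) = -75
P_8→P_9: (-5)(1) − (-2)(0) = -5
P_9→P_1: (-2)(11) − (-8)(1) = -14
Σ = -551
Area = |Σ|/2 = 275.5.

275.5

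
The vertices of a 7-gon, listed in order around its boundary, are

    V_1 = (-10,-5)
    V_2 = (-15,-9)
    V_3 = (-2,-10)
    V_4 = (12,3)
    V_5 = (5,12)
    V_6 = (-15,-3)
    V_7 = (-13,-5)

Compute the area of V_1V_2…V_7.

Apply the surveyor's formula: 2A = Σ (x_i·y_{i+1} − x_{i+1}·y_i), indices taken mod 7.
V_1→V_2: (-10)(-9) − (-15)(-5) = 15
V_2→V_3: (-15)(-10) − (-2)(-9) = 132
V_3→V_4: (-2)(3) − (12)(-10) = 114
V_4→V_5: (12)(12) − (5)(3) = 129
V_5→V_6: (5)(-3) − (-15)(12) = 165
V_6→V_7: (-15)(-5) − (-13)(-3) = 36
V_7→V_1: (-13)(-5) − (-10)(-5) = 15
Σ = 606
Area = |Σ|/2 = 303.

303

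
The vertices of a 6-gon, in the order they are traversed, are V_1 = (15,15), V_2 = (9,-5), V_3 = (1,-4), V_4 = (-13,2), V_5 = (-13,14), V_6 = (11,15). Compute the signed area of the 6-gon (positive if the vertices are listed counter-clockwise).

Apply the surveyor's formula: 2A = Σ (x_i·y_{i+1} − x_{i+1}·y_i), indices taken mod 6.
Σ = (-210) + (-31) + (-50) + (-156) + (-349) + (-60) = -856
Signed area = Σ/2 = -428 (negative ⇒ clockwise traversal).

-428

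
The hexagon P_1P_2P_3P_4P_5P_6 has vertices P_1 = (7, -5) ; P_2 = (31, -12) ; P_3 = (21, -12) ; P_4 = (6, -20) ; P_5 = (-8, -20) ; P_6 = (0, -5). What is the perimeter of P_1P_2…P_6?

90

|P_1P_2| = √((24)² + (-7)²) = √625 = 25
|P_2P_3| = √((-10)² + (0)²) = √100 = 10
|P_3P_4| = √((-15)² + (-8)²) = √289 = 17
|P_4P_5| = √((-14)² + (0)²) = √196 = 14
|P_5P_6| = √((8)² + (15)²) = √289 = 17
|P_6P_1| = √((7)² + (0)²) = √49 = 7
Perimeter = 25 + 10 + 17 + 14 + 17 + 7 = 90.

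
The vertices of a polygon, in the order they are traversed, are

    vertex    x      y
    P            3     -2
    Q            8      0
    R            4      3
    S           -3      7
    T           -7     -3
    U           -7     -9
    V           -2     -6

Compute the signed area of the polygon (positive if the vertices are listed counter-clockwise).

Σ = (16) + (24) + (37) + (58) + (42) + (24) + (22) = 223
Signed area = Σ/2 = 111.5 (positive ⇒ counter-clockwise traversal).

111.5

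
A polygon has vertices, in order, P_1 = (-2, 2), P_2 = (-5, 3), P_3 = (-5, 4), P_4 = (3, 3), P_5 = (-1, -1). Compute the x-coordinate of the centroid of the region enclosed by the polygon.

-11/12

Apply the shoelace formula. First the cross-terms c_i = x_i·y_{i+1} − x_{i+1}·y_i:
  4, -5, -27, 0, -4  ⇒  2A = -32, A = -16.
Then Σ (x_i + x_{i+1})·c_i = 88, so x̄ = 88 / (6·(-16)) = -11/12.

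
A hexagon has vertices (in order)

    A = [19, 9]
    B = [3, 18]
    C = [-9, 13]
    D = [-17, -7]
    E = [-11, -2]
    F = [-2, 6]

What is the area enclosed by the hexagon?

Cross-terms: 315, 201, 284, -43, -70, -132  ⇒  Σ = 555
Area = |Σ|/2 = 277.5.

277.5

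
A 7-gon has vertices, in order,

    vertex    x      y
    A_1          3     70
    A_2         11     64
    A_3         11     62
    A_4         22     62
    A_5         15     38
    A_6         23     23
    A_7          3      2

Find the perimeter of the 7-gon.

162

|A_1A_2| = √((8)² + (-6)²) = √100 = 10
|A_2A_3| = √((0)² + (-2)²) = √4 = 2
|A_3A_4| = √((11)² + (0)²) = √121 = 11
|A_4A_5| = √((-7)² + (-24)²) = √625 = 25
|A_5A_6| = √((8)² + (-15)²) = √289 = 17
|A_6A_7| = √((-20)² + (-21)²) = √841 = 29
|A_7A_1| = √((0)² + (68)²) = √4624 = 68
Perimeter = 10 + 2 + 11 + 25 + 17 + 29 + 68 = 162.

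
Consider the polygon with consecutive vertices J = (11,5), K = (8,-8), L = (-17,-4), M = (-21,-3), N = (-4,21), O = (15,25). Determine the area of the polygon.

698.5

Apply the shoelace (surveyor's) formula: 2A = Σ (x_i·y_{i+1} − x_{i+1}·y_i), indices taken mod 6.
Σ = (-128) + (-168) + (-33) + (-453) + (-415) + (-200) = -1397
Area = |Σ|/2 = 698.5.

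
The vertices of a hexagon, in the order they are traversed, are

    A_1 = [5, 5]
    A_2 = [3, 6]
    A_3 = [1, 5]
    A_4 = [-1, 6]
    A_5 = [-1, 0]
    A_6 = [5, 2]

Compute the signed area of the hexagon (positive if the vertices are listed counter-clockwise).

27

Σ = (15) + (9) + (11) + (6) + (-2) + (15) = 54
Signed area = Σ/2 = 27 (positive ⇒ counter-clockwise traversal).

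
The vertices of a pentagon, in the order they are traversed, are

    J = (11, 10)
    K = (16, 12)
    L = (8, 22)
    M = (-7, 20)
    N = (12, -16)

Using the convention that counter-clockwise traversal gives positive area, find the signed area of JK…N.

Apply Gauss's area formula: 2A = Σ (x_i·y_{i+1} − x_{i+1}·y_i), indices taken mod 5.
J→K: (11)(12) − (16)(10) = -28
K→L: (16)(22) − (8)(12) = 256
L→M: (8)(20) − (-7)(22) = 314
M→N: (-7)(-16) − (12)(20) = -128
N→J: (12)(10) − (11)(-16) = 296
Σ = 710
Signed area = Σ/2 = 355 (positive ⇒ counter-clockwise traversal).

355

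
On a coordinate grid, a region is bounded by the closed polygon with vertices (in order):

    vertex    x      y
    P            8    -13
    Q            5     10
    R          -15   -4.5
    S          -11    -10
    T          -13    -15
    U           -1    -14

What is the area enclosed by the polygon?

Σ = (145) + (127.5) + (100.5) + (35) + (167) + (125) = 700
Area = |Σ|/2 = 350.

350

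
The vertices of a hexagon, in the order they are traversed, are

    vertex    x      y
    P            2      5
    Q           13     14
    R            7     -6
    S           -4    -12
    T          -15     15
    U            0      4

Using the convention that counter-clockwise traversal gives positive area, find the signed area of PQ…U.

-314.5

Σ = (-37) + (-176) + (-108) + (-240) + (-60) + (-8) = -629
Signed area = Σ/2 = -314.5 (negative ⇒ clockwise traversal).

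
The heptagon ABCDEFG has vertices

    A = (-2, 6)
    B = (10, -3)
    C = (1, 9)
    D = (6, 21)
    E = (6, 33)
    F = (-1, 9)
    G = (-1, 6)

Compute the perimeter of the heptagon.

84

|AB| = √((12)² + (-9)²) = √225 = 15
|BC| = √((-9)² + (12)²) = √225 = 15
|CD| = √((5)² + (12)²) = √169 = 13
|DE| = √((0)² + (12)²) = √144 = 12
|EF| = √((-7)² + (-24)²) = √625 = 25
|FG| = √((0)² + (-3)²) = √9 = 3
|GA| = √((-1)² + (0)²) = √1 = 1
Perimeter = 15 + 15 + 13 + 12 + 25 + 3 + 1 = 84.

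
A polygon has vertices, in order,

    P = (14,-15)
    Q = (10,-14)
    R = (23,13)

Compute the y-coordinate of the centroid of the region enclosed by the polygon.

Apply the surveyor's formula. First the cross-terms c_i = x_i·y_{i+1} − x_{i+1}·y_i:
  -46, 452, -527  ⇒  2A = -121, A = -60.5.
Then Σ (y_i + y_{i+1})·c_i = 1936, so ȳ = 1936 / (6·(-60.5)) = -16/3.

-16/3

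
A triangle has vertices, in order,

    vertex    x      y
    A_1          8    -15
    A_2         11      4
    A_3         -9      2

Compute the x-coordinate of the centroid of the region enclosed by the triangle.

10/3

Apply the shoelace formula. First the cross-terms c_i = x_i·y_{i+1} − x_{i+1}·y_i:
  197, 58, 119  ⇒  2A = 374, A = 187.
Then Σ (x_i + x_{i+1})·c_i = 3740, so x̄ = 3740 / (6·187) = 10/3.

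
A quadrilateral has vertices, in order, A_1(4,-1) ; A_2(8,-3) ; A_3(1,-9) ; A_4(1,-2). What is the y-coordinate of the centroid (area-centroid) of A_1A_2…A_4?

Apply the shoelace formula. First the cross-terms c_i = x_i·y_{i+1} − x_{i+1}·y_i:
  -4, -69, 7, 7  ⇒  2A = -59, A = -29.5.
Then Σ (y_i + y_{i+1})·c_i = 746, so ȳ = 746 / (6·(-29.5)) = -746/177.

-746/177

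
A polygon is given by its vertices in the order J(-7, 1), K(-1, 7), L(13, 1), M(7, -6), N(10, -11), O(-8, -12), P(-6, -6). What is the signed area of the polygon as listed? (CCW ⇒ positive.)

-261

Apply the shoelace formula: 2A = Σ (x_i·y_{i+1} − x_{i+1}·y_i), indices taken mod 7.
J→K: (-7)(7) − (-1)(1) = -48
K→L: (-1)(1) − (13)(7) = -92
L→M: (13)(-6) − (7)(1) = -85
M→N: (7)(-11) − (10)(-6) = -17
N→O: (10)(-12) − (-8)(-11) = -208
O→P: (-8)(-6) − (-6)(-12) = -24
P→J: (-6)(1) − (-7)(-6) = -48
Σ = -522
Signed area = Σ/2 = -261 (negative ⇒ clockwise traversal).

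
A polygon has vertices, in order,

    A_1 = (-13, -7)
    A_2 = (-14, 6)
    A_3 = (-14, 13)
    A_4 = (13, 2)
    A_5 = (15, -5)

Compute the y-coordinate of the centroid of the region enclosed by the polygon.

193/184

Apply Gauss's area formula. First the cross-terms c_i = x_i·y_{i+1} − x_{i+1}·y_i:
  -176, -98, -197, -95, -170  ⇒  2A = -736, A = -368.
Then Σ (y_i + y_{i+1})·c_i = -2316, so ȳ = -2316 / (6·(-368)) = 193/184.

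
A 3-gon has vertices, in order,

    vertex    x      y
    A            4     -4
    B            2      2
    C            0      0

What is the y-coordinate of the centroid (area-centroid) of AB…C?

-2/3

Apply the surveyor's formula. First the cross-terms c_i = x_i·y_{i+1} − x_{i+1}·y_i:
  16, 0, 0  ⇒  2A = 16, A = 8.
Then Σ (y_i + y_{i+1})·c_i = -32, so ȳ = -32 / (6·8) = -2/3.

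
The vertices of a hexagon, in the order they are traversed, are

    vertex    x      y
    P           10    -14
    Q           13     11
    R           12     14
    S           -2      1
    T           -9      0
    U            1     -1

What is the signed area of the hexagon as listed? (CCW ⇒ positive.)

198

Apply the shoelace formula: 2A = Σ (x_i·y_{i+1} − x_{i+1}·y_i), indices taken mod 6.
Cross-terms: 292, 50, 40, 9, 9, -4  ⇒  Σ = 396
Signed area = Σ/2 = 198 (positive ⇒ counter-clockwise traversal).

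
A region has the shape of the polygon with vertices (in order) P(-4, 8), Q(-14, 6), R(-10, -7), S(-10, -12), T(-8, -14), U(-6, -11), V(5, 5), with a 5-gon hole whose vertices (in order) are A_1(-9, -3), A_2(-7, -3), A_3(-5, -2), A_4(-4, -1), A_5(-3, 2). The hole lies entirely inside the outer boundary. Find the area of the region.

Outer boundary:
Apply the shoelace formula: 2A = Σ (x_i·y_{i+1} − x_{i+1}·y_i), indices taken mod 7.
Cross-terms: 88, 158, 50, 44, 4, 25, 60  ⇒  Σ = 429
Area = |Σ|/2 = 214.5.
Hole:
Apply the shoelace formula: 2A = Σ (x_i·y_{i+1} − x_{i+1}·y_i), indices taken mod 5.
Σ = (6) + (-1) + (-3) + (-11) + (27) = 18
Area = |Σ|/2 = 9.
Net area = 214.5 − 9 = 205.5.

205.5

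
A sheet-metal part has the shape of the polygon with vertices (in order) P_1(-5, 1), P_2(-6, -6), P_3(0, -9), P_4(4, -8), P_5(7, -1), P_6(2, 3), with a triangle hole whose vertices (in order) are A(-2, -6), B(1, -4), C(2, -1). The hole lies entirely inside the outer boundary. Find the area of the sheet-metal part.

Outer boundary:
Cross-terms: 36, 54, 36, 52, 23, 17  ⇒  Σ = 218
Area = |Σ|/2 = 109.
Hole:
Apply the shoelace (surveyor's) formula: 2A = Σ (x_i·y_{i+1} − x_{i+1}·y_i), indices taken mod 3.
Σ = (14) + (7) + (-14) = 7
Area = |Σ|/2 = 3.5.
Net area = 109 − 3.5 = 105.5.

105.5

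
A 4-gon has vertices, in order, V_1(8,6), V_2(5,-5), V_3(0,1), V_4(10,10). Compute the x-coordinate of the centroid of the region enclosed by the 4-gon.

269/57

Apply the shoelace formula. First the cross-terms c_i = x_i·y_{i+1} − x_{i+1}·y_i:
  -70, 5, -10, -20  ⇒  2A = -95, A = -47.5.
Then Σ (x_i + x_{i+1})·c_i = -1345, so x̄ = -1345 / (6·(-47.5)) = 269/57.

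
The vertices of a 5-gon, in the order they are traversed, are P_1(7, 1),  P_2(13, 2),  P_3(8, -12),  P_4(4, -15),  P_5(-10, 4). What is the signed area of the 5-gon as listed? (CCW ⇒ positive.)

-207.5

P_1→P_2: (7)(2) − (13)(1) = 1
P_2→P_3: (13)(-12) − (8)(2) = -172
P_3→P_4: (8)(-15) − (4)(-12) = -72
P_4→P_5: (4)(4) − (-10)(-15) = -134
P_5→P_1: (-10)(1) − (7)(4) = -38
Σ = -415
Signed area = Σ/2 = -207.5 (negative ⇒ clockwise traversal).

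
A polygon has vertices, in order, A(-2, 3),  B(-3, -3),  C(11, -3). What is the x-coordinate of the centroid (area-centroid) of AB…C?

2

Apply the shoelace (surveyor's) formula. First the cross-terms c_i = x_i·y_{i+1} − x_{i+1}·y_i:
  15, 42, 27  ⇒  2A = 84, A = 42.
Then Σ (x_i + x_{i+1})·c_i = 504, so x̄ = 504 / (6·42) = 2.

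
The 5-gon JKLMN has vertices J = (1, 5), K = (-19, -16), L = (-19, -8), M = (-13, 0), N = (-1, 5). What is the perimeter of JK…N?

|JK| = √((-20)² + (-21)²) = √841 = 29
|KL| = √((0)² + (8)²) = √64 = 8
|LM| = √((6)² + (8)²) = √100 = 10
|MN| = √((12)² + (5)²) = √169 = 13
|NJ| = √((2)² + (0)²) = √4 = 2
Perimeter = 29 + 8 + 10 + 13 + 2 = 62.

62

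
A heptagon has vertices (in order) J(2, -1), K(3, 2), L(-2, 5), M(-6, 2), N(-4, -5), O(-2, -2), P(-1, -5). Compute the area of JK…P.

Σ = (7) + (19) + (26) + (38) + (-2) + (8) + (11) = 107
Area = |Σ|/2 = 53.5.

53.5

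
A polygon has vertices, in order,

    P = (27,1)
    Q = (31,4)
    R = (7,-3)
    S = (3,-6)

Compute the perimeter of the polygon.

60

|PQ| = √((4)² + (3)²) = √25 = 5
|QR| = √((-24)² + (-7)²) = √625 = 25
|RS| = √((-4)² + (-3)²) = √25 = 5
|SP| = √((24)² + (7)²) = √625 = 25
Perimeter = 5 + 25 + 5 + 25 = 60.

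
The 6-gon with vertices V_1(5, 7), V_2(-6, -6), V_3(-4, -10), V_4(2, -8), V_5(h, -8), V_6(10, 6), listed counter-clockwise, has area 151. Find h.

Write out the shoelace sum; only the two edges meeting at V_5 involve h:
2·Area = [(2·(-8) − h·(-8)) + (h·6 − 10·(-8))] + 140
       = 14·h + 204 = 302
⇒ h = 7.

7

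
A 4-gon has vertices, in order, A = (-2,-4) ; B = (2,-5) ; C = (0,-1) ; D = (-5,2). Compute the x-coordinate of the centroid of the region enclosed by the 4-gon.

-1.4

Apply the surveyor's formula. First the cross-terms c_i = x_i·y_{i+1} − x_{i+1}·y_i:
  18, -2, -5, 24  ⇒  2A = 35, A = 17.5.
Then Σ (x_i + x_{i+1})·c_i = -147, so x̄ = -147 / (6·17.5) = -1.4.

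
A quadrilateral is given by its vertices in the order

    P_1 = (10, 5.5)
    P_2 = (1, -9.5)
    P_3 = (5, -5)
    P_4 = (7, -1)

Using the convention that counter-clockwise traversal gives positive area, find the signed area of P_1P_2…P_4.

10.25

Apply the shoelace (surveyor's) formula: 2A = Σ (x_i·y_{i+1} − x_{i+1}·y_i), indices taken mod 4.
Σ = (-100.5) + (42.5) + (30) + (48.5) = 20.5
Signed area = Σ/2 = 10.25 (positive ⇒ counter-clockwise traversal).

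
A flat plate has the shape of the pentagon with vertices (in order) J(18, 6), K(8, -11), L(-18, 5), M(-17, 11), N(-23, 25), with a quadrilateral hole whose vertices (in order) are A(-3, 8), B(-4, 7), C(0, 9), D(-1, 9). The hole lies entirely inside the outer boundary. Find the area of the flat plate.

637

Outer boundary:
Apply the shoelace formula: 2A = Σ (x_i·y_{i+1} − x_{i+1}·y_i), indices taken mod 5.
Cross-terms: -246, -158, -113, -172, -588  ⇒  Σ = -1277
Area = |Σ|/2 = 638.5.
Hole:
Σ = (11) + (-36) + (9) + (19) = 3
Area = |Σ|/2 = 1.5.
Net area = 638.5 − 1.5 = 637.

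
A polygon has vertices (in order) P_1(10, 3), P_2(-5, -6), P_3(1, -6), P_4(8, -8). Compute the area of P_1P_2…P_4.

Σ = (-45) + (36) + (40) + (104) = 135
Area = |Σ|/2 = 67.5.

67.5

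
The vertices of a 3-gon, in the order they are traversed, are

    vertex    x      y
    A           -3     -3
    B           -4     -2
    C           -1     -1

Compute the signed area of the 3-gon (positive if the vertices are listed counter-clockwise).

-2

Apply the surveyor's formula: 2A = Σ (x_i·y_{i+1} − x_{i+1}·y_i), indices taken mod 3.
A→B: (-3)(-2) − (-4)(-3) = -6
B→C: (-4)(-1) − (-1)(-2) = 2
C→A: (-1)(-3) − (-3)(-1) = 0
Σ = -4
Signed area = Σ/2 = -2 (negative ⇒ clockwise traversal).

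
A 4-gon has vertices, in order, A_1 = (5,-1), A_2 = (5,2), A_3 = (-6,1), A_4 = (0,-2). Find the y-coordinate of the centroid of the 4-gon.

4/27

Apply Gauss's area formula. First the cross-terms c_i = x_i·y_{i+1} − x_{i+1}·y_i:
  15, 17, 12, 10  ⇒  2A = 54, A = 27.
Then Σ (y_i + y_{i+1})·c_i = 24, so ȳ = 24 / (6·27) = 4/27.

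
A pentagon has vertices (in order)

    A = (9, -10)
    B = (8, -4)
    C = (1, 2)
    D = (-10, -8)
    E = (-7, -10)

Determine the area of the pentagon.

140

Apply the shoelace (surveyor's) formula: 2A = Σ (x_i·y_{i+1} − x_{i+1}·y_i), indices taken mod 5.
Cross-terms: 44, 20, 12, 44, 160  ⇒  Σ = 280
Area = |Σ|/2 = 140.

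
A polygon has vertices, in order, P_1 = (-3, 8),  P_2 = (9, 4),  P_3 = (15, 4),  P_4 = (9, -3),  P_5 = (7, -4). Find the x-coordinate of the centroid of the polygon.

Apply the surveyor's formula. First the cross-terms c_i = x_i·y_{i+1} − x_{i+1}·y_i:
  -84, -24, -81, -15, 44  ⇒  2A = -160, A = -80.
Then Σ (x_i + x_{i+1})·c_i = -3088, so x̄ = -3088 / (6·(-80)) = 193/30.

193/30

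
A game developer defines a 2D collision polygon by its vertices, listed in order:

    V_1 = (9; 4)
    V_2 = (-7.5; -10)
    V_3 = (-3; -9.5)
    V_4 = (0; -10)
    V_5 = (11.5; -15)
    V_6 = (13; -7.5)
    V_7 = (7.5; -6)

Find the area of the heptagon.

148.625

Apply Gauss's area formula: 2A = Σ (x_i·y_{i+1} − x_{i+1}·y_i), indices taken mod 7.
Σ = (-60) + (41.25) + (30) + (115) + (108.75) + (-21.75) + (84) = 297.25
Area = |Σ|/2 = 148.625.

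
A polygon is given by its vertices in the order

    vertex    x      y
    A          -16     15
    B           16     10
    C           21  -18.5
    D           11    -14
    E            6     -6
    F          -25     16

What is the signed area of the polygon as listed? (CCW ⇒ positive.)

-575.75

Apply the shoelace formula: 2A = Σ (x_i·y_{i+1} − x_{i+1}·y_i), indices taken mod 6.
Σ = (-400) + (-506) + (-90.5) + (18) + (-54) + (-119) = -1151.5
Signed area = Σ/2 = -575.75 (negative ⇒ clockwise traversal).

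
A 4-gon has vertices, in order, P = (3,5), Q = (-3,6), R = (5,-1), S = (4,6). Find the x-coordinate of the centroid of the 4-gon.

19/9

Apply the shoelace (surveyor's) formula. First the cross-terms c_i = x_i·y_{i+1} − x_{i+1}·y_i:
  33, -27, 34, 2  ⇒  2A = 42, A = 21.
Then Σ (x_i + x_{i+1})·c_i = 266, so x̄ = 266 / (6·21) = 19/9.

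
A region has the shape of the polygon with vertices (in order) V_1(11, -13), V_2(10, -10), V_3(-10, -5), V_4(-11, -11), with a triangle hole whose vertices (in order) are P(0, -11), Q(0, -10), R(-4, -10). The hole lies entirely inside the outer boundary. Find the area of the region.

92.5

Outer boundary:
Apply Gauss's area formula: 2A = Σ (x_i·y_{i+1} − x_{i+1}·y_i), indices taken mod 4.
Σ = (20) + (-150) + (55) + (264) = 189
Area = |Σ|/2 = 94.5.
Hole:
Apply the shoelace (surveyor's) formula: 2A = Σ (x_i·y_{i+1} − x_{i+1}·y_i), indices taken mod 3.
Σ = (0) + (-40) + (44) = 4
Area = |Σ|/2 = 2.
Net area = 94.5 − 2 = 92.5.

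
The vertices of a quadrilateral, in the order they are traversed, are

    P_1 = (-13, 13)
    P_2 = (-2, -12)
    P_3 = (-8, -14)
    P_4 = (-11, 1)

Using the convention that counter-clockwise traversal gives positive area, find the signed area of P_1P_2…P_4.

-89

P_1→P_2: (-13)(-12) − (-2)(13) = 182
P_2→P_3: (-2)(-14) − (-8)(-12) = -68
P_3→P_4: (-8)(1) − (-11)(-14) = -162
P_4→P_1: (-11)(13) − (-13)(1) = -130
Σ = -178
Signed area = Σ/2 = -89 (negative ⇒ clockwise traversal).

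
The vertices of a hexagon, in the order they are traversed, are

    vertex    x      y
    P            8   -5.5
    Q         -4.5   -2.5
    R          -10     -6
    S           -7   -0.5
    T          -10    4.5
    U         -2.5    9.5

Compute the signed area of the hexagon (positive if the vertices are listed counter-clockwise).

Apply the shoelace (surveyor's) formula: 2A = Σ (x_i·y_{i+1} − x_{i+1}·y_i), indices taken mod 6.
Σ = (-44.75) + (2) + (-37) + (-36.5) + (-83.75) + (-62.25) = -262.25
Signed area = Σ/2 = -131.125 (negative ⇒ clockwise traversal).

-131.125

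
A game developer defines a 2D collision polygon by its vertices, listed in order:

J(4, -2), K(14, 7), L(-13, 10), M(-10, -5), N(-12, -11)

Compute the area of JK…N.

285

Apply the surveyor's formula: 2A = Σ (x_i·y_{i+1} − x_{i+1}·y_i), indices taken mod 5.
Σ = (56) + (231) + (165) + (50) + (68) = 570
Area = |Σ|/2 = 285.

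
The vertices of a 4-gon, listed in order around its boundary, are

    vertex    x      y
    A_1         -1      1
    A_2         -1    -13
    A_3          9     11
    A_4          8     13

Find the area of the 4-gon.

Apply the shoelace (surveyor's) formula: 2A = Σ (x_i·y_{i+1} − x_{i+1}·y_i), indices taken mod 4.
Σ = (14) + (106) + (29) + (21) = 170
Area = |Σ|/2 = 85.

85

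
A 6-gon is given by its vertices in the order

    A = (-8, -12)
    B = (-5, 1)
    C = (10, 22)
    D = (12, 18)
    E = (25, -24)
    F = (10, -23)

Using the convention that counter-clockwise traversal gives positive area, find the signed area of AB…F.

-824.5

Cross-terms: -68, -120, -84, -738, -335, -304  ⇒  Σ = -1649
Signed area = Σ/2 = -824.5 (negative ⇒ clockwise traversal).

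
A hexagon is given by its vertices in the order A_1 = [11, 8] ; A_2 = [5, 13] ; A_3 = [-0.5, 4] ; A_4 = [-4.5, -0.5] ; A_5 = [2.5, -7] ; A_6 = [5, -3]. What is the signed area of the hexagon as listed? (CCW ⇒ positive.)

140.5

Apply the surveyor's formula: 2A = Σ (x_i·y_{i+1} − x_{i+1}·y_i), indices taken mod 6.
Σ = (103) + (26.5) + (18.25) + (32.75) + (27.5) + (73) = 281
Signed area = Σ/2 = 140.5 (positive ⇒ counter-clockwise traversal).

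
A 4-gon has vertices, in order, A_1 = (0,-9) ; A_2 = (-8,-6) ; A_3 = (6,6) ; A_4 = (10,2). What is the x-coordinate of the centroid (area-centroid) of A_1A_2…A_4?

Apply Gauss's area formula. First the cross-terms c_i = x_i·y_{i+1} − x_{i+1}·y_i:
  -72, -12, -48, -90  ⇒  2A = -222, A = -111.
Then Σ (x_i + x_{i+1})·c_i = -1068, so x̄ = -1068 / (6·(-111)) = 178/111.

178/111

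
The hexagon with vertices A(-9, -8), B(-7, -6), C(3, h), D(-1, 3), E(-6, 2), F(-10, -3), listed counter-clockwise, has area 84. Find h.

-6

Write out the shoelace sum; only the two edges meeting at C involve h:
2·Area = [((-7)·h − 3·(-6)) + (3·3 − (-1)·h)] + 105
       = -6·h + 132 = 168
⇒ h = -6.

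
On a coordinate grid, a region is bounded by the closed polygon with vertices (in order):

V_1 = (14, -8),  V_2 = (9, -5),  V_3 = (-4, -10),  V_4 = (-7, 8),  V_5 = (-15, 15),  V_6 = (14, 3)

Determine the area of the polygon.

Apply the surveyor's formula: 2A = Σ (x_i·y_{i+1} − x_{i+1}·y_i), indices taken mod 6.
Σ = (2) + (-110) + (-102) + (15) + (-255) + (-154) = -604
Area = |Σ|/2 = 302.

302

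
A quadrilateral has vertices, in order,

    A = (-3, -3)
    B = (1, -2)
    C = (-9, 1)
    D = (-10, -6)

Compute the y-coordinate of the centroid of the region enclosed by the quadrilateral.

-38/17

Apply the shoelace formula. First the cross-terms c_i = x_i·y_{i+1} − x_{i+1}·y_i:
  9, -17, 64, 12  ⇒  2A = 68, A = 34.
Then Σ (y_i + y_{i+1})·c_i = -456, so ȳ = -456 / (6·34) = -38/17.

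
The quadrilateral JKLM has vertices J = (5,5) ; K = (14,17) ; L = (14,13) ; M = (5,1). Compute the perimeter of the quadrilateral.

|JK| = √((9)² + (12)²) = √225 = 15
|KL| = √((0)² + (-4)²) = √16 = 4
|LM| = √((-9)² + (-12)²) = √225 = 15
|MJ| = √((0)² + (4)²) = √16 = 4
Perimeter = 15 + 4 + 15 + 4 = 38.

38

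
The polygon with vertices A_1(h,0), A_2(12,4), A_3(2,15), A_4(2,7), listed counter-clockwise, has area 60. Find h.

Write out the shoelace sum; only the two edges meeting at A_1 involve h:
2·Area = [(2·0 − h·7) + (h·4 − 12·0)] + 156
       = -3·h + 156 = 120
⇒ h = 12.

12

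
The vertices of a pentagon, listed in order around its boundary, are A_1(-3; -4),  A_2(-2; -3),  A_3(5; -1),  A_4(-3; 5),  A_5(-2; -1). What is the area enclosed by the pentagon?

Σ = (1) + (17) + (22) + (13) + (5) = 58
Area = |Σ|/2 = 29.

29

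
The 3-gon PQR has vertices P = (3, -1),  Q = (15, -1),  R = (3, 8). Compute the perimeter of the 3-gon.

|PQ| = √((12)² + (0)²) = √144 = 12
|QR| = √((-12)² + (9)²) = √225 = 15
|RP| = √((0)² + (-9)²) = √81 = 9
Perimeter = 12 + 15 + 9 = 36.

36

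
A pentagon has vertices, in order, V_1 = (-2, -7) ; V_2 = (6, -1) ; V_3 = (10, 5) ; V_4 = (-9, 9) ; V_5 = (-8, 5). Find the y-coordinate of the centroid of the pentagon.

27/13

Apply the shoelace formula. First the cross-terms c_i = x_i·y_{i+1} − x_{i+1}·y_i:
  44, 40, 135, 27, 66  ⇒  2A = 312, A = 156.
Then Σ (y_i + y_{i+1})·c_i = 1944, so ȳ = 1944 / (6·156) = 27/13.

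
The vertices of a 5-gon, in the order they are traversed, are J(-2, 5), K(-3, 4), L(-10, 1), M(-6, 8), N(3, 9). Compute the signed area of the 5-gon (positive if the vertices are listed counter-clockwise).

-37.5

Apply the shoelace formula: 2A = Σ (x_i·y_{i+1} − x_{i+1}·y_i), indices taken mod 5.
J→K: (-2)(4) − (-3)(5) = 7
K→L: (-3)(1) − (-10)(4) = 37
L→M: (-10)(8) − (-6)(1) = -74
M→N: (-6)(9) − (3)(8) = -78
N→J: (3)(5) − (-2)(9) = 33
Σ = -75
Signed area = Σ/2 = -37.5 (negative ⇒ clockwise traversal).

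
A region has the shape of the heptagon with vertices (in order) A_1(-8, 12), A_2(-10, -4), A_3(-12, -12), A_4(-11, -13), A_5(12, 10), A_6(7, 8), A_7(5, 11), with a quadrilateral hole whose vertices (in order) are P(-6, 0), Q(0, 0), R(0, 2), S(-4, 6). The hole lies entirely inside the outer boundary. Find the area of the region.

Outer boundary:
Cross-terms: 152, 72, 24, 46, 26, 37, 148  ⇒  Σ = 505
Area = |Σ|/2 = 252.5.
Hole:
Σ = (0) + (0) + (8) + (36) = 44
Area = |Σ|/2 = 22.
Net area = 252.5 − 22 = 230.5.

230.5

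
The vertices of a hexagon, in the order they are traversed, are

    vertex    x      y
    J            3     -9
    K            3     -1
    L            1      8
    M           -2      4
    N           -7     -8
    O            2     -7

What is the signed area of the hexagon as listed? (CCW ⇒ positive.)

Apply the shoelace (surveyor's) formula: 2A = Σ (x_i·y_{i+1} − x_{i+1}·y_i), indices taken mod 6.
Cross-terms: 24, 25, 20, 44, 65, 3  ⇒  Σ = 181
Signed area = Σ/2 = 90.5 (positive ⇒ counter-clockwise traversal).

90.5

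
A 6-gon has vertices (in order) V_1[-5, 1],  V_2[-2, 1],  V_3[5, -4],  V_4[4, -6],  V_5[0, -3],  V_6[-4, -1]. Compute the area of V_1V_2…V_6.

23.5

Σ = (-3) + (3) + (-14) + (-12) + (-12) + (-9) = -47
Area = |Σ|/2 = 23.5.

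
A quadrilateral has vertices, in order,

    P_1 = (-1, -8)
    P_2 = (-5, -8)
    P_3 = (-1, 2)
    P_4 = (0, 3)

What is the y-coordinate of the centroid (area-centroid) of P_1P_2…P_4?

Apply the surveyor's formula. First the cross-terms c_i = x_i·y_{i+1} − x_{i+1}·y_i:
  -32, -18, -3, 3  ⇒  2A = -50, A = -25.
Then Σ (y_i + y_{i+1})·c_i = 590, so ȳ = 590 / (6·(-25)) = -59/15.

-59/15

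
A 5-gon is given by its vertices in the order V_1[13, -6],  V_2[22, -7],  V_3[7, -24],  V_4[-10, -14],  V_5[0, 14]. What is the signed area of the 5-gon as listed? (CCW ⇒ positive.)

-549

Apply the shoelace formula: 2A = Σ (x_i·y_{i+1} − x_{i+1}·y_i), indices taken mod 5.
V_1→V_2: (13)(-7) − (22)(-6) = 41
V_2→V_3: (22)(-24) − (7)(-7) = -479
V_3→V_4: (7)(-14) − (-10)(-24) = -338
V_4→V_5: (-10)(14) − (0)(-14) = -140
V_5→V_1: (0)(-6) − (13)(14) = -182
Σ = -1098
Signed area = Σ/2 = -549 (negative ⇒ clockwise traversal).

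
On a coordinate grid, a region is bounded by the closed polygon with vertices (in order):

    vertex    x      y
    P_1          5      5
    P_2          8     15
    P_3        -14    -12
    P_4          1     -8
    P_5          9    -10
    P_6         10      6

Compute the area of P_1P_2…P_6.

254.5

P_1→P_2: (5)(15) − (8)(5) = 35
P_2→P_3: (8)(-12) − (-14)(15) = 114
P_3→P_4: (-14)(-8) − (1)(-12) = 124
P_4→P_5: (1)(-10) − (9)(-8) = 62
P_5→P_6: (9)(6) − (10)(-10) = 154
P_6→P_1: (10)(5) − (5)(6) = 20
Σ = 509
Area = |Σ|/2 = 254.5.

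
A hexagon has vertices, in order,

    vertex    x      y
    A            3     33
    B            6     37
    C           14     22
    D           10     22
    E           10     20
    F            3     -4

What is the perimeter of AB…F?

|AB| = √((3)² + (4)²) = √25 = 5
|BC| = √((8)² + (-15)²) = √289 = 17
|CD| = √((-4)² + (0)²) = √16 = 4
|DE| = √((0)² + (-2)²) = √4 = 2
|EF| = √((-7)² + (-24)²) = √625 = 25
|FA| = √((0)² + (37)²) = √1369 = 37
Perimeter = 5 + 17 + 4 + 2 + 25 + 37 = 90.

90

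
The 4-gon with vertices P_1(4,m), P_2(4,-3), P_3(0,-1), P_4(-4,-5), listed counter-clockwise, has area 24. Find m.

The doubled signed area Σ (x_i y_{i+1} − x_{i+1} y_i) is linear in m.
With m=0 it equals 0; the coefficient of m is -8 (from the two edges through P_1).
So -8·m + 0 = 2·24 = 48 ⇒ m = -6.

-6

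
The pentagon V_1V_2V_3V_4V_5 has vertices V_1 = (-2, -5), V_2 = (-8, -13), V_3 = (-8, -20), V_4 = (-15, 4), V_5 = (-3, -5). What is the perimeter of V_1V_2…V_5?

58

|V_1V_2| = √((-6)² + (-8)²) = √100 = 10
|V_2V_3| = √((0)² + (-7)²) = √49 = 7
|V_3V_4| = √((-7)² + (24)²) = √625 = 25
|V_4V_5| = √((12)² + (-9)²) = √225 = 15
|V_5V_1| = √((1)² + (0)²) = √1 = 1
Perimeter = 10 + 7 + 25 + 15 + 1 = 58.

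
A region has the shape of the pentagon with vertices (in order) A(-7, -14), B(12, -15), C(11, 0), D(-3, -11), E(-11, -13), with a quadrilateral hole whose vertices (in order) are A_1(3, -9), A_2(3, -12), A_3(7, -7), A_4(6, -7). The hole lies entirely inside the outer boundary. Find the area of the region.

Outer boundary:
Apply Gauss's area formula: 2A = Σ (x_i·y_{i+1} − x_{i+1}·y_i), indices taken mod 5.
A→B: (-7)(-15) − (12)(-14) = 273
B→C: (12)(0) − (11)(-15) = 165
C→D: (11)(-11) − (-3)(0) = -121
D→E: (-3)(-13) − (-11)(-11) = -82
E→A: (-11)(-14) − (-7)(-13) = 63
Σ = 298
Area = |Σ|/2 = 149.
Hole:
Apply the surveyor's formula: 2A = Σ (x_i·y_{i+1} − x_{i+1}·y_i), indices taken mod 4.
Cross-terms: -9, 63, -7, -33  ⇒  Σ = 14
Area = |Σ|/2 = 7.
Net area = 149 − 7 = 142.

142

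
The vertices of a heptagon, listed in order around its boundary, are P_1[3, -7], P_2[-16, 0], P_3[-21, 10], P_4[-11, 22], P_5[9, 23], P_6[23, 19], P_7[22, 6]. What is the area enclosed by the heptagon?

942.5

P_1→P_2: (3)(0) − (-16)(-7) = -112
P_2→P_3: (-16)(10) − (-21)(0) = -160
P_3→P_4: (-21)(22) − (-11)(10) = -352
P_4→P_5: (-11)(23) − (9)(22) = -451
P_5→P_6: (9)(19) − (23)(23) = -358
P_6→P_7: (23)(6) − (22)(19) = -280
P_7→P_1: (22)(-7) − (3)(6) = -172
Σ = -1885
Area = |Σ|/2 = 942.5.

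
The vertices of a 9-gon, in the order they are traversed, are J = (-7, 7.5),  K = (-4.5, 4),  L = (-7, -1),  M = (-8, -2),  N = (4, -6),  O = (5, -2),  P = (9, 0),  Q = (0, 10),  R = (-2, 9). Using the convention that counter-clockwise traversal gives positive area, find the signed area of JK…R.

Apply Gauss's area formula: 2A = Σ (x_i·y_{i+1} − x_{i+1}·y_i), indices taken mod 9.
Σ = (5.75) + (32.5) + (6) + (56) + (22) + (18) + (90) + (20) + (48) = 298.25
Signed area = Σ/2 = 149.125 (positive ⇒ counter-clockwise traversal).

149.125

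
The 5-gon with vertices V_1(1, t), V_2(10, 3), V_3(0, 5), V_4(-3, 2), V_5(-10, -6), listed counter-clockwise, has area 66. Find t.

-1

Write out the shoelace sum; only the two edges meeting at V_1 involve t:
2·Area = [((-10)·t − 1·(-6)) + (1·3 − 10·t)] + 103
       = -20·t + 112 = 132
⇒ t = -1.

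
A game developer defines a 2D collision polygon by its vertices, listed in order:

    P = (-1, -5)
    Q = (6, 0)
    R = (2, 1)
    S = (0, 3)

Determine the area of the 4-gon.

22.5

Apply the shoelace formula: 2A = Σ (x_i·y_{i+1} − x_{i+1}·y_i), indices taken mod 4.
P→Q: (-1)(0) − (6)(-5) = 30
Q→R: (6)(1) − (2)(0) = 6
R→S: (2)(3) − (0)(1) = 6
S→P: (0)(-5) − (-1)(3) = 3
Σ = 45
Area = |Σ|/2 = 22.5.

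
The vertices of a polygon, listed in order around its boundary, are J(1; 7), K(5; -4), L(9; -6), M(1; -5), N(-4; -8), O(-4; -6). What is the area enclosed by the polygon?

Σ = (-39) + (6) + (-39) + (-28) + (-8) + (-22) = -130
Area = |Σ|/2 = 65.

65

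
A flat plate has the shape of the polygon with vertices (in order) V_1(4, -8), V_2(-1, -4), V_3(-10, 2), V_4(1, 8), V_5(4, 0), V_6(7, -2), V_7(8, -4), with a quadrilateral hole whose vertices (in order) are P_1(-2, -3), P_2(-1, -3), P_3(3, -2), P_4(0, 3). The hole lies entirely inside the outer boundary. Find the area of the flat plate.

Outer boundary:
Apply the surveyor's formula: 2A = Σ (x_i·y_{i+1} − x_{i+1}·y_i), indices taken mod 7.
Σ = (-24) + (-42) + (-82) + (-32) + (-8) + (-12) + (-48) = -248
Area = |Σ|/2 = 124.
Hole:
Cross-terms: 3, 11, 9, 6  ⇒  Σ = 29
Area = |Σ|/2 = 14.5.
Net area = 124 − 14.5 = 109.5.

109.5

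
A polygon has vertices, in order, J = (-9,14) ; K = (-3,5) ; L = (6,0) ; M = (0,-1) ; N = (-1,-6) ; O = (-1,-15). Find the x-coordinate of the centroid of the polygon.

-461/180

Apply the surveyor's formula. First the cross-terms c_i = x_i·y_{i+1} − x_{i+1}·y_i:
  -3, -30, -6, -1, 9, -149  ⇒  2A = -180, A = -90.
Then Σ (x_i + x_{i+1})·c_i = 1383, so x̄ = 1383 / (6·(-90)) = -461/180.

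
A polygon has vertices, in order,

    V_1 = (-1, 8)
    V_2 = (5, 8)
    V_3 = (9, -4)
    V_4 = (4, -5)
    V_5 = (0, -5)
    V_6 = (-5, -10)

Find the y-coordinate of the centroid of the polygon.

Apply Gauss's area formula. First the cross-terms c_i = x_i·y_{i+1} − x_{i+1}·y_i:
  -48, -92, -29, -20, -25, -50  ⇒  2A = -264, A = -132.
Then Σ (y_i + y_{i+1})·c_i = -200, so ȳ = -200 / (6·(-132)) = 25/99.

25/99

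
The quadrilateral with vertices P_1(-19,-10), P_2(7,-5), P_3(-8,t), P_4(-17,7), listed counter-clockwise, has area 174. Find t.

Write out the shoelace sum; only the two edges meeting at P_3 involve t:
2·Area = [(7·t − (-8)·(-5)) + ((-8)·7 − (-17)·t)] + 468
       = 24·t + 372 = 348
⇒ t = -1.

-1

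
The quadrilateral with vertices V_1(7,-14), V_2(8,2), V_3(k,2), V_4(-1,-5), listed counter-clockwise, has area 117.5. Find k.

The doubled signed area Σ (x_i y_{i+1} − x_{i+1} y_i) is linear in k.
With k=0 it equals 193; the coefficient of k is -7 (from the two edges through V_3).
So -7·k + 193 = 2·117.5 = 235 ⇒ k = -6.

-6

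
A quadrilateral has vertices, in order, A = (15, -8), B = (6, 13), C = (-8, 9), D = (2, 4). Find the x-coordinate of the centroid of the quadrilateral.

Apply Gauss's area formula. First the cross-terms c_i = x_i·y_{i+1} − x_{i+1}·y_i:
  243, 158, -50, -76  ⇒  2A = 275, A = 137.5.
Then Σ (x_i + x_{i+1})·c_i = 3795, so x̄ = 3795 / (6·137.5) = 4.6.

4.6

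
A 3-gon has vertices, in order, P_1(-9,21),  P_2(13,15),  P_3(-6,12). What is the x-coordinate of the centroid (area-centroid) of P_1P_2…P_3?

-2/3

Apply the surveyor's formula. First the cross-terms c_i = x_i·y_{i+1} − x_{i+1}·y_i:
  -408, 246, -18  ⇒  2A = -180, A = -90.
Then Σ (x_i + x_{i+1})·c_i = 360, so x̄ = 360 / (6·(-90)) = -2/3.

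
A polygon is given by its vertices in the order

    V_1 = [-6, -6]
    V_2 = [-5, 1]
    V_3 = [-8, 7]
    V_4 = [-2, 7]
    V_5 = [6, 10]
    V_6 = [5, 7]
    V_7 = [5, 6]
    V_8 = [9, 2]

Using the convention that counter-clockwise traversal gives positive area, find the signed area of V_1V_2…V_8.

Cross-terms: -36, -27, -42, -62, -8, -5, -44, -42  ⇒  Σ = -266
Signed area = Σ/2 = -133 (negative ⇒ clockwise traversal).

-133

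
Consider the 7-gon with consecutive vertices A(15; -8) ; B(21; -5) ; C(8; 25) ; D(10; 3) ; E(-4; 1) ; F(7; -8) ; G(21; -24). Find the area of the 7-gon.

335.5

Σ = (93) + (565) + (-226) + (22) + (25) + (0) + (192) = 671
Area = |Σ|/2 = 335.5.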